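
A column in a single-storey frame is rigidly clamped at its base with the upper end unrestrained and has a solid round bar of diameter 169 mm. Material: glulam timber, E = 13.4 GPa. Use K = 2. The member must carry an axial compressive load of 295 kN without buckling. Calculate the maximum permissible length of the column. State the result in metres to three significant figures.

L_max ≈ 2.12 m

I = πd⁴/64 = π×169⁴/64 = 4.004×10^7 mm⁴
I = 4.004×10^-5 m⁴
At the buckling limit P_cr = P = 2.950×10^5 N
From P_cr = π²EI/(K·L)²:  L = (1/K)·√(π²EI/P_cr) = (1/2)·√(π²×1.34×10^10×4.004×10^-5/2.950×10^5)
L = 2.12 m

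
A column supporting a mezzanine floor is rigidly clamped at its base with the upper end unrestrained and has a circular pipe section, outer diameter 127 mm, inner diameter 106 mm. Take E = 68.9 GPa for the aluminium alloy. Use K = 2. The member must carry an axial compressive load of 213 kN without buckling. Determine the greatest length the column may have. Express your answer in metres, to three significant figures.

L_max ≈ 2.29 m

d_o = 127 mm, d_i = 106 mm
I = π(d_o⁴ − d_i⁴)/64 = π(127⁴ − 106.0⁴)/64 = 6.573×10^6 mm⁴
I = 6.573×10^-6 m⁴
At the buckling limit P_cr = P = 2.130×10^5 N
From P_cr = π²EI/(K·L)²:  L = (1/K)·√(π²EI/P_cr) = (1/2)·√(π²×6.89×10^10×6.573×10^-6/2.130×10^5)
L = 2.29 m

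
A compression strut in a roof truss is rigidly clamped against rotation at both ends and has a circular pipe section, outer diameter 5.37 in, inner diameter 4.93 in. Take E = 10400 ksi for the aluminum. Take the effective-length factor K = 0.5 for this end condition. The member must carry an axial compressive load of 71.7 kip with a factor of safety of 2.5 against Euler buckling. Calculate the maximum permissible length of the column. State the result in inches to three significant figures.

d_o = 5.37 in, d_i = 4.93 in
I = π(d_o⁴ − d_i⁴)/64 = π(5.37⁴ − 4.930⁴)/64 = 11.82 in⁴
Required critical load P_cr = n·P = 2.5 × 71.7 = 179.2 kip = 1.792×10^5 lb
From P_cr = π²EI/(K·L)²:  L = (1/K)·√(π²EI/P_cr) = (1/0.5)·√(π²×1.04×10^7×11.82/1.792×10^5)
L = 165 in

L_max ≈ 165 in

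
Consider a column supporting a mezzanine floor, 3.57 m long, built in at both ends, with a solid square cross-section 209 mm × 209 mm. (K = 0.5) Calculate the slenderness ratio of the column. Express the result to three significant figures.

λ ≈ 29.6

For a square r = a/√12 = 209/√12 = 60.33 mm
L_e = K·L = 0.5 × 3.57 m = 1.785 m = 1785.0 mm
λ = L_e / r_min = 1785.0 / 60.33 = 29.6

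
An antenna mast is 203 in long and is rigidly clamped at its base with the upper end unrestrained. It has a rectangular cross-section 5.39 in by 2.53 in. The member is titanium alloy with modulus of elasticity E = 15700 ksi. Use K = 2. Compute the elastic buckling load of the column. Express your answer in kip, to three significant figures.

P_cr ≈ 6.84 kip

Buckling occurs about the weak axis: I_min = h·b³/12 with b = 2.53 in (the shorter side).
I_min = 5.39×2.53³/12 = 7.274 in⁴
Effective length L_e = K·L = 2 × 203 = 406.0 in
P_cr = π²EI / L_e² = π² × 15700×10³ × 7.274 / 406.0² = 6.838×10^3 lb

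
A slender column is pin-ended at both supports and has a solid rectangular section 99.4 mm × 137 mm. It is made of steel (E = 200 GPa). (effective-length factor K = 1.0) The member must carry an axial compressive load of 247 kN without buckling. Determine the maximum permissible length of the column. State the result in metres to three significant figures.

Buckling occurs about the weak axis: I_min = h·b³/12 with b = 99.4 mm (the shorter side).
I_min = 137×99.4³/12 = 1.121×10^7 mm⁴
I = 1.121×10^-5 m⁴
At the buckling limit P_cr = P = 2.470×10^5 N
From P_cr = π²EI/(K·L)²:  L = (1/K)·√(π²EI/P_cr) = (1/1)·√(π²×2.00×10^11×1.121×10^-5/2.470×10^5)
L = 9.47 m

L_max ≈ 9.47 m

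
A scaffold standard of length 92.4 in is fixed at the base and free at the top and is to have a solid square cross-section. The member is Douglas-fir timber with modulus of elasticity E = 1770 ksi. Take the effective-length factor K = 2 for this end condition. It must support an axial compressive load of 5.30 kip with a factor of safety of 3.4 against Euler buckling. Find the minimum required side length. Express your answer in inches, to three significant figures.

a ≈ 4.53 in

Required P_cr = n·P = 3.4 × 5.30 = 18.02 kip
L_e = K·L = 2 × 92.4 = 184.8 in
Required I = P_cr·L_e²/(π²E) = 1.802×10^4 × 184.8² / (π² × 1.77×10^6) = 35.23 in⁴
Solid square: I = a⁴/12  ⇒  a = (12I)^(1/4) = (12×35.23)^(1/4) = 4.53 in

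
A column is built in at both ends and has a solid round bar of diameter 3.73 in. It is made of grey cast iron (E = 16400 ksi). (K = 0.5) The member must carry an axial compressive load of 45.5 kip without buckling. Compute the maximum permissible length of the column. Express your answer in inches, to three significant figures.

L_max ≈ 368 in

I = πd⁴/64 = π×3.73⁴/64 = 9.502 in⁴
At the buckling limit P_cr = P = 4.550×10^4 lb
From P_cr = π²EI/(K·L)²:  L = (1/K)·√(π²EI/P_cr) = (1/0.5)·√(π²×1.64×10^7×9.502/4.550×10^4)
L = 368 in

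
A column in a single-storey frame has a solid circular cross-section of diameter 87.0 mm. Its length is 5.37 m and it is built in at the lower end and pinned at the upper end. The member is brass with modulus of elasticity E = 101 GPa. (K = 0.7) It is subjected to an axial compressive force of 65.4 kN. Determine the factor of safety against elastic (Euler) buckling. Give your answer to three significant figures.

I = πd⁴/64 = π×87.0⁴/64 = 2.812×10^6 mm⁴
I = 2.812×10^6 mm⁴ = 2.812×10^-6 m⁴
Effective length L_e = K·L = 0.7 × 5.37 = 3.759 m
P_cr = π²EI / L_e² = π² × 101×10⁹ × 2.812×10^-6 / 3.759² = 1.984×10^5 N
Factor of safety n = P_cr / P = 198.39 / 65.4 = 3.03

n ≈ 3.03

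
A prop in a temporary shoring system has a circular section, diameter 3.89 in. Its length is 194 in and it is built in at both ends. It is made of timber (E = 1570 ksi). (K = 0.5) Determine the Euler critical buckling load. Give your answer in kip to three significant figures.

P_cr ≈ 18.5 kip

I = πd⁴/64 = π×3.89⁴/64 = 11.24 in⁴
Effective length L_e = K·L = 0.5 × 194 = 97.00 in
P_cr = π²EI / L_e² = π² × 1570×10³ × 11.24 / 97.00² = 1.851×10^4 lb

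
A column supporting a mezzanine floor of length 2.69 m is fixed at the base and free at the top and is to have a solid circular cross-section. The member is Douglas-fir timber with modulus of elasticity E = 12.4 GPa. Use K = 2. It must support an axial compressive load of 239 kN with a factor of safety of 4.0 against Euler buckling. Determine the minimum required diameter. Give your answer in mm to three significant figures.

d ≈ 261 mm

Required P_cr = n·P = 4.0 × 239 = 956.0 kN
L_e = K·L = 2 × 2.69 = 5.380 m
Required I = P_cr·L_e²/(π²E) = 9.560×10^5 × 5.380² / (π² × 1.24×10^10) = 2.261×10^-4 m⁴
I_req = 2.261×10^8 mm⁴
Solid circle: I = πd⁴/64  ⇒  d = (64I/π)^(1/4) = (64×2.261×10^8/π)^(1/4) = 261 mm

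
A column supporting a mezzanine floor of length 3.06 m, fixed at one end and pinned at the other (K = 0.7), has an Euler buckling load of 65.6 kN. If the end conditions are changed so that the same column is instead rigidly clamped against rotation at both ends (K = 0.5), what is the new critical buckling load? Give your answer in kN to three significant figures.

P_cr ≈ 129 kN

P_cr ∝ 1/K², so P_cr,new = P_cr,old × (K_old/K_new)² = 65.6 × (0.7/0.5)²
= 65.6 × 1.960 = 129 kN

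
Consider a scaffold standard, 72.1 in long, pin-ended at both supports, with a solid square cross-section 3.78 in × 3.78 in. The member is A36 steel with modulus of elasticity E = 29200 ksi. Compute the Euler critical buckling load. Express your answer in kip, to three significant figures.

I = a⁴/12 = 3.78⁴/12 = 17.01 in⁴
Effective length L_e = K·L = 1 × 72.1 = 72.10 in
P_cr = π²EI / L_e² = π² × 29200×10³ × 17.01 / 72.10² = 9.432×10^5 lb

P_cr ≈ 943 kip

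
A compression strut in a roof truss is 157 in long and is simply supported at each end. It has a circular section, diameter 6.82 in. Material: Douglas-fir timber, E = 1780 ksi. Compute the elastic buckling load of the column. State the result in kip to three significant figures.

I = πd⁴/64 = π×6.82⁴/64 = 106.2 in⁴
Effective length L_e = K·L = 1 × 157 = 157.0 in
P_cr = π²EI / L_e² = π² × 1780×10³ × 106.2 / 157.0² = 7.569×10^4 lb

P_cr ≈ 75.7 kip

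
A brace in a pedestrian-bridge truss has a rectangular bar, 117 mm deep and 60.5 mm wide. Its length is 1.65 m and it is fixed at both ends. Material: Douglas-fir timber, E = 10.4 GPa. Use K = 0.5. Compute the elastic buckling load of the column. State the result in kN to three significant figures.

Buckling occurs about the weak axis: I_min = h·b³/12 with b = 60.5 mm (the shorter side).
I_min = 117×60.5³/12 = 2.159×10^6 mm⁴
I = 2.159×10^6 mm⁴ = 2.159×10^-6 m⁴
Effective length L_e = K·L = 0.5 × 1.65 = 0.8250 m
P_cr = π²EI / L_e² = π² × 10.4×10⁹ × 2.159×10^-6 / 0.8250² = 3.256×10^5 N

P_cr ≈ 326 kN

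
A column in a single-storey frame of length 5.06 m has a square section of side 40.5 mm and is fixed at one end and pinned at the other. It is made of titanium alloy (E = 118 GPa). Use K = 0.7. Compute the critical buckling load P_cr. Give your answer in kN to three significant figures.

P_cr ≈ 20.8 kN

I = a⁴/12 = 40.5⁴/12 = 2.242×10^5 mm⁴
I = 2.242×10^5 mm⁴ = 2.242×10^-7 m⁴
Effective length L_e = K·L = 0.7 × 5.06 = 3.542 m
P_cr = π²EI / L_e² = π² × 118×10⁹ × 2.242×10^-7 / 3.542² = 2.081×10^4 N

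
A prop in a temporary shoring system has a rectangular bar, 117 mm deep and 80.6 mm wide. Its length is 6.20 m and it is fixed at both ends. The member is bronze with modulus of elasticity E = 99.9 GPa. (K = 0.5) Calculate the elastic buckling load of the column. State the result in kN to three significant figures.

Buckling occurs about the weak axis: I_min = h·b³/12 with b = 80.6 mm (the shorter side).
I_min = 117×80.6³/12 = 5.105×10^6 mm⁴
I = 5.105×10^6 mm⁴ = 5.105×10^-6 m⁴
Effective length L_e = K·L = 0.5 × 6.20 = 3.100 m
P_cr = π²EI / L_e² = π² × 99.9×10⁹ × 5.105×10^-6 / 3.100² = 5.238×10^5 N

P_cr ≈ 524 kN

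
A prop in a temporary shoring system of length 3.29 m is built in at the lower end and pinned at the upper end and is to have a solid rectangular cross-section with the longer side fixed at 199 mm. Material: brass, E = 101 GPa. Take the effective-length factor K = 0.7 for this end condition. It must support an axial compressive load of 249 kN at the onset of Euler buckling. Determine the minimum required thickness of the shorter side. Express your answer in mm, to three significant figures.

L_e = K·L = 0.7 × 3.29 = 2.303 m
Required I = P_cr·L_e²/(π²E) = 2.490×10^5 × 2.303² / (π² × 1.01×10^11) = 1.325×10^-6 m⁴
I_req = 1.325×10^6 mm⁴
Rectangle, weak axis: I_min = h·b³/12 with h = 199 mm fixed  ⇒  b = (12I/h)^(1/3) = 43.1 mm

b ≈ 43.1 mm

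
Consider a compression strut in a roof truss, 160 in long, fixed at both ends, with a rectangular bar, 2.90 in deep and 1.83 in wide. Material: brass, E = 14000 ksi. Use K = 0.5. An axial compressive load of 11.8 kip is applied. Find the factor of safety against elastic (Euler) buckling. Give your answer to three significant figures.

n ≈ 2.71

Buckling occurs about the weak axis: I_min = h·b³/12 with b = 1.83 in (the shorter side).
I_min = 2.90×1.83³/12 = 1.481 in⁴
Effective length L_e = K·L = 0.5 × 160 = 80.00 in
P_cr = π²EI / L_e² = π² × 14000×10³ × 1.481 / 80.00² = 3.198×10^4 lb
Factor of safety n = P_cr / P = 31.976 / 11.8 = 2.71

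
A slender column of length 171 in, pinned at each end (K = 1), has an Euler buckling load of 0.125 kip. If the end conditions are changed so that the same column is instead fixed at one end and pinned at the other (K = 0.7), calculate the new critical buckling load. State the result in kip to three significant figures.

P_cr ∝ 1/K², so P_cr,new = P_cr,old × (K_old/K_new)² = 0.125 × (1/0.7)²
= 0.125 × 2.041 = 0.255 kip

P_cr ≈ 0.255 kip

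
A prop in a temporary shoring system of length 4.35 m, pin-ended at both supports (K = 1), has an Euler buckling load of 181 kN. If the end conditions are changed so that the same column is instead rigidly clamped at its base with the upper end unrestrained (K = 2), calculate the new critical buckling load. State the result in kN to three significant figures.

P_cr ∝ 1/K², so P_cr,new = P_cr,old × (K_old/K_new)² = 181 × (1/2)²
= 181 × 0.2500 = 45.2 kN

P_cr ≈ 45.2 kN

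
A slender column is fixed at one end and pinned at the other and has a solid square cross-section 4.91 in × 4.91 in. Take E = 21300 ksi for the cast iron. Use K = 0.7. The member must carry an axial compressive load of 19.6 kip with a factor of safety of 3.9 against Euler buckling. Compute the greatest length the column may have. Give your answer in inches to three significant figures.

L_max ≈ 521 in

I = a⁴/12 = 4.91⁴/12 = 48.43 in⁴
Required critical load P_cr = n·P = 3.9 × 19.6 = 76.44 kip = 7.644×10^4 lb
From P_cr = π²EI/(K·L)²:  L = (1/K)·√(π²EI/P_cr) = (1/0.7)·√(π²×2.13×10^7×48.43/7.644×10^4)
L = 521 in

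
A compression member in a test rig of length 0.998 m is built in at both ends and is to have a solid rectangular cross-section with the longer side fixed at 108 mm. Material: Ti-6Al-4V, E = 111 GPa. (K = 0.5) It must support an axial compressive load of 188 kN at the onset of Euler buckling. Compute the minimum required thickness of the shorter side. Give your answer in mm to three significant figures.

b ≈ 16.8 mm

L_e = K·L = 0.5 × 0.998 = 0.4990 m
Required I = P_cr·L_e²/(π²E) = 1.880×10^5 × 0.4990² / (π² × 1.11×10^11) = 4.273×10^-8 m⁴
I_req = 4.273×10^4 mm⁴
Rectangle, weak axis: I_min = h·b³/12 with h = 108 mm fixed  ⇒  b = (12I/h)^(1/3) = 16.8 mm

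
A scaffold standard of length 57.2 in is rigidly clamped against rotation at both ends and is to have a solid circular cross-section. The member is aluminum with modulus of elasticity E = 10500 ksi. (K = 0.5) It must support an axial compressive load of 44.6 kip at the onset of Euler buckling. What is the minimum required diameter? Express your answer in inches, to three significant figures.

L_e = K·L = 0.5 × 57.2 = 28.60 in
Required I = P_cr·L_e²/(π²E) = 4.460×10^4 × 28.60² / (π² × 1.05×10^7) = 0.3520 in⁴
Solid circle: I = πd⁴/64  ⇒  d = (64I/π)^(1/4) = (64×0.3520/π)^(1/4) = 1.64 in

d ≈ 1.64 in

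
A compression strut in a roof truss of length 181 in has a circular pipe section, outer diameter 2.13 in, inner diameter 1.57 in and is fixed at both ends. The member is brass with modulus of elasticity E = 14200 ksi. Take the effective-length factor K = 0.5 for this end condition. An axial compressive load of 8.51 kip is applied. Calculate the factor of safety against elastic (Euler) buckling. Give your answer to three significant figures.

n ≈ 1.43

d_o = 2.13 in, d_i = 1.57 in
I = π(d_o⁴ − d_i⁴)/64 = π(2.13⁴ − 1.570⁴)/64 = 0.7121 in⁴
Effective length L_e = K·L = 0.5 × 181 = 90.50 in
P_cr = π²EI / L_e² = π² × 14200×10³ × 0.7121 / 90.50² = 1.219×10^4 lb
Factor of safety n = P_cr / P = 12.186 / 8.51 = 1.43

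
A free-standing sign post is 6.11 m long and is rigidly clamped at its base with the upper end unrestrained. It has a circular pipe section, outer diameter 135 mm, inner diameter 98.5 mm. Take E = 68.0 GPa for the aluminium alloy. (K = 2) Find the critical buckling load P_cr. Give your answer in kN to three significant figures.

d_o = 135 mm, d_i = 98.5 mm
I = π(d_o⁴ − d_i⁴)/64 = π(135⁴ − 98.50⁴)/64 = 1.168×10^7 mm⁴
I = 1.168×10^7 mm⁴ = 1.168×10^-5 m⁴
Effective length L_e = K·L = 2 × 6.11 = 12.22 m
P_cr = π²EI / L_e² = π² × 68.0×10⁹ × 1.168×10^-5 / 12.22² = 5.251×10^4 N

P_cr ≈ 52.5 kN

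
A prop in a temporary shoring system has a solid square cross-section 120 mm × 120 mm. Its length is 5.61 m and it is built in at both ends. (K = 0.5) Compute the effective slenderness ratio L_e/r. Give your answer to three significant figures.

For a square r = a/√12 = 120/√12 = 34.64 mm
L_e = K·L = 0.5 × 5.61 m = 2.805 m = 2805.0 mm
λ = L_e / r_min = 2805.0 / 34.64 = 81.0

λ ≈ 81.0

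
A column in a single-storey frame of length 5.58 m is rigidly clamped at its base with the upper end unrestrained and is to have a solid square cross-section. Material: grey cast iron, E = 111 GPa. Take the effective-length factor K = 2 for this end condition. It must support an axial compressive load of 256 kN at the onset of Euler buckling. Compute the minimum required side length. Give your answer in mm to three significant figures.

L_e = K·L = 2 × 5.58 = 11.16 m
Required I = P_cr·L_e²/(π²E) = 2.560×10^5 × 11.16² / (π² × 1.11×10^11) = 2.910×10^-5 m⁴
I_req = 2.910×10^7 mm⁴
Solid square: I = a⁴/12  ⇒  a = (12I)^(1/4) = (12×2.910×10^7)^(1/4) = 137 mm

a ≈ 137 mm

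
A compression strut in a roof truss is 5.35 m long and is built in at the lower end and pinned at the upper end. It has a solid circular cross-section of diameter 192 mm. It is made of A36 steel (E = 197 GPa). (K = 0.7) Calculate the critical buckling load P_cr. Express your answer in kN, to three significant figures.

P_cr ≈ 9250 kN

I = πd⁴/64 = π×192⁴/64 = 6.671×10^7 mm⁴
I = 6.671×10^7 mm⁴ = 6.671×10^-5 m⁴
Effective length L_e = K·L = 0.7 × 5.35 = 3.745 m
P_cr = π²EI / L_e² = π² × 197×10⁹ × 6.671×10^-5 / 3.745² = 9.248×10^6 N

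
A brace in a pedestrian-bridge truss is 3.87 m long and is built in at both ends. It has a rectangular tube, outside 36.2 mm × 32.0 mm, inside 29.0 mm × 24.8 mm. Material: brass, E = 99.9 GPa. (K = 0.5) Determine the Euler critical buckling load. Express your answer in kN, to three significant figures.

P_cr ≈ 16.3 kN

Weak-axis I_min = (h_o·b_o³ − h_i·b_i³)/12 with b_o = 32.0, b_i = 24.80 mm (shorter outer/inner sides).
I_min = (36.2×32.0³ − 29.00×24.80³)/12 = 6.199×10^4 mm⁴
I = 6.199×10^4 mm⁴ = 6.199×10^-8 m⁴
Effective length L_e = K·L = 0.5 × 3.87 = 1.935 m
P_cr = π²EI / L_e² = π² × 99.9×10⁹ × 6.199×10^-8 / 1.935² = 1.632×10^4 N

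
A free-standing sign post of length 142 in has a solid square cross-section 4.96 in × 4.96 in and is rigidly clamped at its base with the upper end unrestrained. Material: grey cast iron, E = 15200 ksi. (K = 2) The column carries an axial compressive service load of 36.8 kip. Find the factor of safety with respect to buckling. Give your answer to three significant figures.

I = a⁴/12 = 4.96⁴/12 = 50.44 in⁴
Effective length L_e = K·L = 2 × 142 = 284.0 in
P_cr = π²EI / L_e² = π² × 15200×10³ × 50.44 / 284.0² = 9.381×10^4 lb
Factor of safety n = P_cr / P = 93.811 / 36.8 = 2.55

n ≈ 2.55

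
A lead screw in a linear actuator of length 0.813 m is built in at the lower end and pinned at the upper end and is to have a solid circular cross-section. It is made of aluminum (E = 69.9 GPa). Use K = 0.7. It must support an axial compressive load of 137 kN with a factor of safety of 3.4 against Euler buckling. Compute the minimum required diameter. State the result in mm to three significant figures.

Required P_cr = n·P = 3.4 × 137 = 465.8 kN
L_e = K·L = 0.7 × 0.813 = 0.5691 m
Required I = P_cr·L_e²/(π²E) = 4.658×10^5 × 0.5691² / (π² × 6.99×10^10) = 2.187×10^-7 m⁴
I_req = 2.187×10^5 mm⁴
Solid circle: I = πd⁴/64  ⇒  d = (64I/π)^(1/4) = (64×2.187×10^5/π)^(1/4) = 45.9 mm

d ≈ 45.9 mm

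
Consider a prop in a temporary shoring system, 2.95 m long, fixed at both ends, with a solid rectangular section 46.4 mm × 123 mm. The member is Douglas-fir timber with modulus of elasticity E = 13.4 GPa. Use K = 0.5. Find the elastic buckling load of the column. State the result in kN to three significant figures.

P_cr ≈ 62.2 kN

Buckling occurs about the weak axis: I_min = h·b³/12 with b = 46.4 mm (the shorter side).
I_min = 123×46.4³/12 = 1.024×10^6 mm⁴
I = 1.024×10^6 mm⁴ = 1.024×10^-6 m⁴
Effective length L_e = K·L = 0.5 × 2.95 = 1.475 m
P_cr = π²EI / L_e² = π² × 13.4×10⁹ × 1.024×10^-6 / 1.475² = 6.224×10^4 N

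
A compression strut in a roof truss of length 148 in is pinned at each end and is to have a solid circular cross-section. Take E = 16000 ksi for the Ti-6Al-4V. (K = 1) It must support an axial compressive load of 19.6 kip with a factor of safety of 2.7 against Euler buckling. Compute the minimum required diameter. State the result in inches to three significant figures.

Required P_cr = n·P = 2.7 × 19.6 = 52.92 kip
L_e = K·L = 1 × 148 = 148.0 in
Required I = P_cr·L_e²/(π²E) = 5.292×10^4 × 148.0² / (π² × 1.60×10^7) = 7.340 in⁴
Solid circle: I = πd⁴/64  ⇒  d = (64I/π)^(1/4) = (64×7.340/π)^(1/4) = 3.50 in

d ≈ 3.50 in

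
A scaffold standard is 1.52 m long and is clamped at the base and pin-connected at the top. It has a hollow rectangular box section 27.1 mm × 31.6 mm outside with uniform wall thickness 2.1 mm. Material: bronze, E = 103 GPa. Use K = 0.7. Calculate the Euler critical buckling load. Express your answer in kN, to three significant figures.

Inner dimensions: h_i = 31.6 − 2×2.1 = 27.40 mm, b_i = 27.1 − 2×2.1 = 22.90 mm
Weak-axis I_min = (h_o·b_o³ − h_i·b_i³)/12 with b_o = 27.1, b_i = 22.90 mm (shorter outer/inner sides).
I_min = (31.6×27.1³ − 27.40×22.90³)/12 = 2.499×10^4 mm⁴
I = 2.499×10^4 mm⁴ = 2.499×10^-8 m⁴
Effective length L_e = K·L = 0.7 × 1.52 = 1.064 m
P_cr = π²EI / L_e² = π² × 103×10⁹ × 2.499×10^-8 / 1.064² = 2.244×10^4 N

P_cr ≈ 22.4 kN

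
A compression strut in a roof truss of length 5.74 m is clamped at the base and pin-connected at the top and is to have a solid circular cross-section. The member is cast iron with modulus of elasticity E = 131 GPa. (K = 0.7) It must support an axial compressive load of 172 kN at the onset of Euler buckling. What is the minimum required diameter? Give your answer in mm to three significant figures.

L_e = K·L = 0.7 × 5.74 = 4.018 m
Required I = P_cr·L_e²/(π²E) = 1.720×10^5 × 4.018² / (π² × 1.31×10^11) = 2.148×10^-6 m⁴
I_req = 2.148×10^6 mm⁴
Solid circle: I = πd⁴/64  ⇒  d = (64I/π)^(1/4) = (64×2.148×10^6/π)^(1/4) = 81.3 mm

d ≈ 81.3 mm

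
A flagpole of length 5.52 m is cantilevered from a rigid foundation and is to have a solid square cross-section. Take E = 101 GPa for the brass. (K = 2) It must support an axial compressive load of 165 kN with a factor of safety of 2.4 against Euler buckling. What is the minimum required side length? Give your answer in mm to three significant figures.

a ≈ 155 mm

Required P_cr = n·P = 2.4 × 165 = 396.0 kN
L_e = K·L = 2 × 5.52 = 11.04 m
Required I = P_cr·L_e²/(π²E) = 3.960×10^5 × 11.04² / (π² × 1.01×10^11) = 4.842×10^-5 m⁴
I_req = 4.842×10^7 mm⁴
Solid square: I = a⁴/12  ⇒  a = (12I)^(1/4) = (12×4.842×10^7)^(1/4) = 155 mm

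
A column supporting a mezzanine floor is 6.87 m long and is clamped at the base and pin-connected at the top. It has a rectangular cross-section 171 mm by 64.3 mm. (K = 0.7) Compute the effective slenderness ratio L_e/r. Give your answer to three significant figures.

Buckling occurs about the weak axis: I_min = h·b³/12 with b = 64.3 mm (the shorter side).
I_min = 171×64.3³/12 = 3.788×10^6 mm⁴
A = 1.100×10^4 mm²;  r_min = √(I/A) = √(3.788×10^6/1.100×10^4) = 18.56 mm
L_e = K·L = 0.7 × 6.87 m = 4.809 m = 4809.0 mm
λ = L_e / r_min = 4809.0 / 18.56 = 259

λ ≈ 259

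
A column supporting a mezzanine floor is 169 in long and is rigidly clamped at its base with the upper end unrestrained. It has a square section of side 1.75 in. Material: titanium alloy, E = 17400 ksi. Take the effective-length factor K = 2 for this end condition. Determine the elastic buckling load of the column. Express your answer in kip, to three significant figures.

P_cr ≈ 1.17 kip

I = a⁴/12 = 1.75⁴/12 = 0.7816 in⁴
Effective length L_e = K·L = 2 × 169 = 338.0 in
P_cr = π²EI / L_e² = π² × 17400×10³ × 0.7816 / 338.0² = 1.175×10^3 lb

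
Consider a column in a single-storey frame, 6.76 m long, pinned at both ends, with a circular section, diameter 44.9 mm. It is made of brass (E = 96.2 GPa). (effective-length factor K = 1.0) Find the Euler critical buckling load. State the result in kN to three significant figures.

P_cr ≈ 4.15 kN

I = πd⁴/64 = π×44.9⁴/64 = 1.995×10^5 mm⁴
I = 1.995×10^5 mm⁴ = 1.995×10^-7 m⁴
Effective length L_e = K·L = 1 × 6.76 = 6.760 m
P_cr = π²EI / L_e² = π² × 96.2×10⁹ × 1.995×10^-7 / 6.760² = 4.145×10^3 N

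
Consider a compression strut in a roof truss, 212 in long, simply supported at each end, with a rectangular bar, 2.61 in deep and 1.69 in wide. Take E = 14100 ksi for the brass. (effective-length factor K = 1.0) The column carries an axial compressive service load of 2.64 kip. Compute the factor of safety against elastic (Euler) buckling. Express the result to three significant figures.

Buckling occurs about the weak axis: I_min = h·b³/12 with b = 1.69 in (the shorter side).
I_min = 2.61×1.69³/12 = 1.050 in⁴
Effective length L_e = K·L = 1 × 212 = 212.0 in
P_cr = π²EI / L_e² = π² × 14100×10³ × 1.050 / 212.0² = 3.251×10^3 lb
Factor of safety n = P_cr / P = 3.2506 / 2.64 = 1.23

n ≈ 1.23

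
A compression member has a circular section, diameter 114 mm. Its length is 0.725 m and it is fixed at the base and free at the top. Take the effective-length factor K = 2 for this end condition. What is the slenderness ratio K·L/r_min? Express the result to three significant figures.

For a solid circle r = d/4 = 114/4 = 28.50 mm
L_e = K·L = 2 × 0.725 m = 1.450 m = 1450.0 mm
λ = L_e / r_min = 1450.0 / 28.50 = 50.9

λ ≈ 50.9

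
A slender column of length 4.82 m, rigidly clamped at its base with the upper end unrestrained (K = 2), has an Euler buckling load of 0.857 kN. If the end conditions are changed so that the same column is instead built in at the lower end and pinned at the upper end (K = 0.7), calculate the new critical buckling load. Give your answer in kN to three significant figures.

P_cr ≈ 7.00 kN

P_cr ∝ 1/K², so P_cr,new = P_cr,old × (K_old/K_new)² = 0.857 × (2/0.7)²
= 0.857 × 8.163 = 7.00 kN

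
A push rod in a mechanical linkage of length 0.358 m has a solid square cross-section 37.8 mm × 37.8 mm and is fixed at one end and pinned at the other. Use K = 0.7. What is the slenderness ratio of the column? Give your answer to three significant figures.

For a square r = a/√12 = 37.8/√12 = 10.91 mm
L_e = K·L = 0.7 × 0.358 m = 0.2506 m = 250.60 mm
λ = L_e / r_min = 250.60 / 10.91 = 23.0

λ ≈ 23.0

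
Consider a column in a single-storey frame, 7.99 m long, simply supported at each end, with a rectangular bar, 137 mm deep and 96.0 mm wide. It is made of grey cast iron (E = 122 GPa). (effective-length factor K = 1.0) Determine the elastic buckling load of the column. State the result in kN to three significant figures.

P_cr ≈ 191 kN

Buckling occurs about the weak axis: I_min = h·b³/12 with b = 96.0 mm (the shorter side).
I_min = 137×96.0³/12 = 1.010×10^7 mm⁴
I = 1.010×10^7 mm⁴ = 1.010×10^-5 m⁴
Effective length L_e = K·L = 1 × 7.99 = 7.990 m
P_cr = π²EI / L_e² = π² × 122×10⁹ × 1.010×10^-5 / 7.990² = 1.905×10^5 N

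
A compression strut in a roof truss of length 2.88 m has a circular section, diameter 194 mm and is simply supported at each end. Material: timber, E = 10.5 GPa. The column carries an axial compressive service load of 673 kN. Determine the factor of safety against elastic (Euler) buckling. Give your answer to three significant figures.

I = πd⁴/64 = π×194⁴/64 = 6.953×10^7 mm⁴
I = 6.953×10^7 mm⁴ = 6.953×10^-5 m⁴
Effective length L_e = K·L = 1 × 2.88 = 2.880 m
P_cr = π²EI / L_e² = π² × 10.5×10⁹ × 6.953×10^-5 / 2.880² = 8.687×10^5 N
Factor of safety n = P_cr / P = 868.72 / 673 = 1.29

n ≈ 1.29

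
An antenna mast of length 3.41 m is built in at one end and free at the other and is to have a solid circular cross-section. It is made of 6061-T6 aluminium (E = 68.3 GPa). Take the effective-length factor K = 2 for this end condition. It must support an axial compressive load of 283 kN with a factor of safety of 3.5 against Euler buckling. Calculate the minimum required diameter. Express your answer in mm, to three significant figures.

Required P_cr = n·P = 3.5 × 283 = 990.5 kN
L_e = K·L = 2 × 3.41 = 6.820 m
Required I = P_cr·L_e²/(π²E) = 9.905×10^5 × 6.820² / (π² × 6.83×10^10) = 6.834×10^-5 m⁴
I_req = 6.834×10^7 mm⁴
Solid circle: I = πd⁴/64  ⇒  d = (64I/π)^(1/4) = (64×6.834×10^7/π)^(1/4) = 193 mm

d ≈ 193 mm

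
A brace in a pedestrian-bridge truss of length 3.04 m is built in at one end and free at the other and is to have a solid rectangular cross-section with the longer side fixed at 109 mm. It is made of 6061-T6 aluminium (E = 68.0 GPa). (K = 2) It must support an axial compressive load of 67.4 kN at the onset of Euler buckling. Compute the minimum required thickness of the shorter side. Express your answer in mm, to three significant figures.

b ≈ 74.2 mm

L_e = K·L = 2 × 3.04 = 6.080 m
Required I = P_cr·L_e²/(π²E) = 6.740×10^4 × 6.080² / (π² × 6.80×10^10) = 3.712×10^-6 m⁴
I_req = 3.712×10^6 mm⁴
Rectangle, weak axis: I_min = h·b³/12 with h = 109 mm fixed  ⇒  b = (12I/h)^(1/3) = 74.2 mm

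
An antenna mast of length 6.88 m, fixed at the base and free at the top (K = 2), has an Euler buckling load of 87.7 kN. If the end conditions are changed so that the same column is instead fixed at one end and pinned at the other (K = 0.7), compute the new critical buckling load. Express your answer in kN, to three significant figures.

P_cr ∝ 1/K², so P_cr,new = P_cr,old × (K_old/K_new)² = 87.7 × (2/0.7)²
= 87.7 × 8.163 = 716 kN

P_cr ≈ 716 kN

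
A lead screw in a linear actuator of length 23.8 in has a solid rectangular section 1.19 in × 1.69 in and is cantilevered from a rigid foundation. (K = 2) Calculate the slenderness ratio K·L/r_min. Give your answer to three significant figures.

For a rectangle r_min = b/√12 = 1.19/√12 = 0.3435 in
L_e = K·L = 2 × 23.8 = 47.60 in
λ = L_e / r_min = 47.600 / 0.3435 = 139

λ ≈ 139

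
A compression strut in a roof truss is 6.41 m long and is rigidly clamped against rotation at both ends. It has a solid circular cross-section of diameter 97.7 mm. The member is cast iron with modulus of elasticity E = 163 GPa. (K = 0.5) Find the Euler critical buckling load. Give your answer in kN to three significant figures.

I = πd⁴/64 = π×97.7⁴/64 = 4.472×10^6 mm⁴
I = 4.472×10^6 mm⁴ = 4.472×10^-6 m⁴
Effective length L_e = K·L = 0.5 × 6.41 = 3.205 m
P_cr = π²EI / L_e² = π² × 163×10⁹ × 4.472×10^-6 / 3.205² = 7.005×10^5 N

P_cr ≈ 700 kN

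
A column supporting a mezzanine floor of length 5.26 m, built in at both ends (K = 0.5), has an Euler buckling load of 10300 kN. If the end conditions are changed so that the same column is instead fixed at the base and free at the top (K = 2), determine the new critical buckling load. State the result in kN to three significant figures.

P_cr ∝ 1/K², so P_cr,new = P_cr,old × (K_old/K_new)² = 10300 × (0.5/2)²
= 10300 × 0.06250 = 644 kN

P_cr ≈ 644 kN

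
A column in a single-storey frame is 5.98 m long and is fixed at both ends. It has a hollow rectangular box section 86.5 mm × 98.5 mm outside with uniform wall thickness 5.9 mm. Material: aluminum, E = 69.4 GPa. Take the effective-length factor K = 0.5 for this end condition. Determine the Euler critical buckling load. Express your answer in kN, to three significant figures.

Inner dimensions: h_i = 98.5 − 2×5.9 = 86.70 mm, b_i = 86.5 − 2×5.9 = 74.70 mm
Weak-axis I_min = (h_o·b_o³ − h_i·b_i³)/12 with b_o = 86.5, b_i = 74.70 mm (shorter outer/inner sides).
I_min = (98.5×86.5³ − 86.70×74.70³)/12 = 2.301×10^6 mm⁴
I = 2.301×10^6 mm⁴ = 2.301×10^-6 m⁴
Effective length L_e = K·L = 0.5 × 5.98 = 2.990 m
P_cr = π²EI / L_e² = π² × 69.4×10⁹ × 2.301×10^-6 / 2.990² = 1.763×10^5 N

P_cr ≈ 176 kN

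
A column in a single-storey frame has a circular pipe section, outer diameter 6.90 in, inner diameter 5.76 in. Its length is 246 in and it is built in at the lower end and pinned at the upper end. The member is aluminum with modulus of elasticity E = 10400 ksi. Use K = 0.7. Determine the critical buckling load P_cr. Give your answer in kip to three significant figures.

d_o = 6.90 in, d_i = 5.76 in
I = π(d_o⁴ − d_i⁴)/64 = π(6.90⁴ − 5.760⁴)/64 = 57.23 in⁴
Effective length L_e = K·L = 0.7 × 246 = 172.2 in
P_cr = π²EI / L_e² = π² × 10400×10³ × 57.23 / 172.2² = 1.981×10^5 lb

P_cr ≈ 198 kip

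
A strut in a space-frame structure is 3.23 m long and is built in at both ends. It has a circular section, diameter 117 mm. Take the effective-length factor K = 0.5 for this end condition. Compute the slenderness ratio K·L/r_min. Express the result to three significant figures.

I = πd⁴/64 = π×117⁴/64 = 9.198×10^6 mm⁴
A = 1.075×10^4 mm²;  r_min = √(I/A) = √(9.198×10^6/1.075×10^4) = 29.25 mm
L_e = K·L = 0.5 × 3.23 m = 1.615 m = 1615.0 mm
λ = L_e / r_min = 1615.0 / 29.25 = 55.2

λ ≈ 55.2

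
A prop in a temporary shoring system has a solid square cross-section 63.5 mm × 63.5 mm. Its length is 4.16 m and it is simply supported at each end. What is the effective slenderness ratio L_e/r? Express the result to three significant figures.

For a square r = a/√12 = 63.5/√12 = 18.33 mm
L_e = K·L = 1 × 4.16 m = 4.160 m = 4160.0 mm
λ = L_e / r_min = 4160.0 / 18.33 = 227

λ ≈ 227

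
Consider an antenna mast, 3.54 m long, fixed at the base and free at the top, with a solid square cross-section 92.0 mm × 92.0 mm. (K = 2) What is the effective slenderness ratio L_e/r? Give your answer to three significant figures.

λ ≈ 267

I = a⁴/12 = 92.0⁴/12 = 5.970×10^6 mm⁴
A = 8.464×10^3 mm²;  r_min = √(I/A) = √(5.970×10^6/8.464×10^3) = 26.56 mm
L_e = K·L = 2 × 3.54 m = 7.080 m = 7080.0 mm
λ = L_e / r_min = 7080.0 / 26.56 = 267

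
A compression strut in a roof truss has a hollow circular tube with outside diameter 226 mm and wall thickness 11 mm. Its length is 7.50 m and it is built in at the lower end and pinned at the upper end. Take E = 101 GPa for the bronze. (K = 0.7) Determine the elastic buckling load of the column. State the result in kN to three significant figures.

P_cr ≈ 1560 kN

Inner diameter d_i = 226 − 2×11 = 204.0 mm
I = π(d_o⁴ − d_i⁴)/64 = π(226⁴ − 204.0⁴)/64 = 4.304×10^7 mm⁴
I = 4.304×10^7 mm⁴ = 4.304×10^-5 m⁴
Effective length L_e = K·L = 0.7 × 7.50 = 5.250 m
P_cr = π²EI / L_e² = π² × 101×10⁹ × 4.304×10^-5 / 5.250² = 1.557×10^6 N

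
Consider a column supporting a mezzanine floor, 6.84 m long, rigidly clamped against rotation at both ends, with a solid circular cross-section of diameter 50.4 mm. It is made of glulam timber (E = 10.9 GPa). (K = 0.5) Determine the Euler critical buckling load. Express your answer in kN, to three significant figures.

P_cr ≈ 2.91 kN

I = πd⁴/64 = π×50.4⁴/64 = 3.167×10^5 mm⁴
I = 3.167×10^5 mm⁴ = 3.167×10^-7 m⁴
Effective length L_e = K·L = 0.5 × 6.84 = 3.420 m
P_cr = π²EI / L_e² = π² × 10.9×10⁹ × 3.167×10^-7 / 3.420² = 2.913×10^3 N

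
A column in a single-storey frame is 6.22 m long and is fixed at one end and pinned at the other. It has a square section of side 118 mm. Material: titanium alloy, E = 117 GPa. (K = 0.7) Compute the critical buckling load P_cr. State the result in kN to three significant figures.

I = a⁴/12 = 118⁴/12 = 1.616×10^7 mm⁴
I = 1.616×10^7 mm⁴ = 1.616×10^-5 m⁴
Effective length L_e = K·L = 0.7 × 6.22 = 4.354 m
P_cr = π²EI / L_e² = π² × 117×10⁹ × 1.616×10^-5 / 4.354² = 9.841×10^5 N

P_cr ≈ 984 kN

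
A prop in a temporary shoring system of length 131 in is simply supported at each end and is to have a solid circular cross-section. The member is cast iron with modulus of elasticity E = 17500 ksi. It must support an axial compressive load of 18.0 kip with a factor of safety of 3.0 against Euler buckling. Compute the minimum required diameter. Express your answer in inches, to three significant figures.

Required P_cr = n·P = 3.0 × 18.0 = 54.00 kip
L_e = K·L = 1 × 131 = 131.0 in
Required I = P_cr·L_e²/(π²E) = 5.400×10^4 × 131.0² / (π² × 1.75×10^7) = 5.365 in⁴
Solid circle: I = πd⁴/64  ⇒  d = (64I/π)^(1/4) = (64×5.365/π)^(1/4) = 3.23 in

d ≈ 3.23 in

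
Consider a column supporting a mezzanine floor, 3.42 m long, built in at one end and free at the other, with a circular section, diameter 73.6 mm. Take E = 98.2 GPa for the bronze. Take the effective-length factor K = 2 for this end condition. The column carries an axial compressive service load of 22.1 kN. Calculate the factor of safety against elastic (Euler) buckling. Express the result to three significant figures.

I = πd⁴/64 = π×73.6⁴/64 = 1.440×10^6 mm⁴
I = 1.440×10^6 mm⁴ = 1.440×10^-6 m⁴
Effective length L_e = K·L = 2 × 3.42 = 6.840 m
P_cr = π²EI / L_e² = π² × 98.2×10⁹ × 1.440×10^-6 / 6.840² = 2.984×10^4 N
Factor of safety n = P_cr / P = 29.839 / 22.1 = 1.35

n ≈ 1.35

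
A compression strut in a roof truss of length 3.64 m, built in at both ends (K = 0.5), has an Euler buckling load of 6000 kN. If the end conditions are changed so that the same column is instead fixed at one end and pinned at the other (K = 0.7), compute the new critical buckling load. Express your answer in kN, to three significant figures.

P_cr ∝ 1/K², so P_cr,new = P_cr,old × (K_old/K_new)² = 6000 × (0.5/0.7)²
= 6000 × 0.5102 = 3060 kN

P_cr ≈ 3060 kN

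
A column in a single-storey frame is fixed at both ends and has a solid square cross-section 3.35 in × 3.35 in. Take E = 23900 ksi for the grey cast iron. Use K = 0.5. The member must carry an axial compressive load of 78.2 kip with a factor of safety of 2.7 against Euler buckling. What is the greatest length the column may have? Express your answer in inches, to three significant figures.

I = a⁴/12 = 3.35⁴/12 = 10.50 in⁴
Required critical load P_cr = n·P = 2.7 × 78.2 = 211.1 kip = 2.111×10^5 lb
From P_cr = π²EI/(K·L)²:  L = (1/K)·√(π²EI/P_cr) = (1/0.5)·√(π²×2.39×10^7×10.50/2.111×10^5)
L = 217 in

L_max ≈ 217 in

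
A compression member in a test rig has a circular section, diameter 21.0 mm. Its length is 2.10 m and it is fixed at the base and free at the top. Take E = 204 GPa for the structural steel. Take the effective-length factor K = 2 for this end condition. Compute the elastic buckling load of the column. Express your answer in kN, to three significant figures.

P_cr ≈ 1.09 kN

I = πd⁴/64 = π×21.0⁴/64 = 9.547×10^3 mm⁴
I = 9.547×10^3 mm⁴ = 9.547×10^-9 m⁴
Effective length L_e = K·L = 2 × 2.10 = 4.200 m
P_cr = π²EI / L_e² = π² × 204×10⁹ × 9.547×10^-9 / 4.200² = 1.090×10^3 N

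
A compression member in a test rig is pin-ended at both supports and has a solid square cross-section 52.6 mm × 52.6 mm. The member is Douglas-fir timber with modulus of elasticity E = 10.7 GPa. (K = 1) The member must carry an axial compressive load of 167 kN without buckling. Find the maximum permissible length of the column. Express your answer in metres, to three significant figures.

L_max ≈ 0.635 m

I = a⁴/12 = 52.6⁴/12 = 6.379×10^5 mm⁴
I = 6.379×10^-7 m⁴
At the buckling limit P_cr = P = 1.670×10^5 N
From P_cr = π²EI/(K·L)²:  L = (1/K)·√(π²EI/P_cr) = (1/1)·√(π²×1.07×10^10×6.379×10^-7/1.670×10^5)
L = 0.635 m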